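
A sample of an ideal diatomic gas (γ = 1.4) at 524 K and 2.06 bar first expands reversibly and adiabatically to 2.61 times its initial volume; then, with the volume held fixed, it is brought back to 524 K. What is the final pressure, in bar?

P₃ ≈ 0.789 bar

Adiabatic step (PV^γ = const): P₂ = 2.06×(1/2.61)^(1.4) = 0.5377 bar; T₂ = 524×(1/2.61)^(0.4) = 357 K.
Isochoric: P₃ = P₂(T₃/T₂) = 0.5377 × (524/357) = 0.7893 bar.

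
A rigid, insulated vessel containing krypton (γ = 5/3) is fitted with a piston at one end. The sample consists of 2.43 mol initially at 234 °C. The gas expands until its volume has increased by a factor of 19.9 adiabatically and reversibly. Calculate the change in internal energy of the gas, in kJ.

ΔU ≈ -13.3 kJ

For a reversible adiabat TV^(γ−1) is constant, so T₂ = T₁ (V₁/V₂)^(γ−1).
T₁ = 234 °C = 507.1 K.
T₂ = 507.1 × (1/19.9)^(2/3) = 69.06 K.
Q = 0, so ΔU = W_on_gas = nCᵥΔT with Cᵥ = R/(γ−1) = 12.47 J/(mol·K).
ΔU = 2.43 × 12.47 × (69.06 − 507.1) = -13280 J.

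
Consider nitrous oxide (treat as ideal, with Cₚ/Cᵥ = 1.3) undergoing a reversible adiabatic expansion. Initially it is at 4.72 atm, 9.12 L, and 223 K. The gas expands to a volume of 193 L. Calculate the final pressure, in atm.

P₂ ≈ 0.0893 atm

Adiabatic: P₁V₁^γ = P₂V₂^γ ⇒ P₂ = P₁ (V₁/V₂)^γ.
P₂ = 4.72 × (9.12/193)^(1.3) = 0.08927 atm.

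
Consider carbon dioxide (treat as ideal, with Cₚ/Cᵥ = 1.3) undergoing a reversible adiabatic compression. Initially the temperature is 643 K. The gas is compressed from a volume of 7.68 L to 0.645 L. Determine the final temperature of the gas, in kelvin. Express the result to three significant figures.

For a reversible adiabat TV^(γ−1) is constant, so T₂ = T₁ (V₁/V₂)^(γ−1).
T₂ = 643 × (7.68/0.645)^(0.3) = 1352 K.

T₂ ≈ 1350 K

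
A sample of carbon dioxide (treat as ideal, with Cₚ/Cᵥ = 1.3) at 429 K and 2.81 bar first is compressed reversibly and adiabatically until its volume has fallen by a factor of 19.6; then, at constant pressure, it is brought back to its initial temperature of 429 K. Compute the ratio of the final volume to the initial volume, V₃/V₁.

Adiabatic step: V₂/V₁ = 0.05102; T₂ = T₁·19.6^(0.3) = 1047 K.
Isobaric step: V₃/V₂ = T₃/T₂ = 429/1047.
V₃/V₁ = (V₂/V₁)(V₃/V₂) = 0.05102 × (429/1047) = 0.0209.

V₃/V₁ ≈ 0.0209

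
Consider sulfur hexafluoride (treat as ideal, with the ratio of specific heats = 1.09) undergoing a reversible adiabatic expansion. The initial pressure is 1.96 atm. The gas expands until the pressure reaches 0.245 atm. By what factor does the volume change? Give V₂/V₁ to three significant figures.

V₂/V₁ ≈ 6.74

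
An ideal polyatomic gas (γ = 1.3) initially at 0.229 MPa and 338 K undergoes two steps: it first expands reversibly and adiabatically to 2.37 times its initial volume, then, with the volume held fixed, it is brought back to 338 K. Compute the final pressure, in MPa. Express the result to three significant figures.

P₃ ≈ 0.0966 MPa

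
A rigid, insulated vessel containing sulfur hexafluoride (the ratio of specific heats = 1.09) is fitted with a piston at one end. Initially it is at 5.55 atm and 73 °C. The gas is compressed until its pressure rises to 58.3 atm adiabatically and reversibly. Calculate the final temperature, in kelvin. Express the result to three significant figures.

T₂ ≈ 420 K

Along an adiabat T P^((1−γ)/γ) is constant, so T₂ = T₁ (P₂/P₁)^((γ−1)/γ).
T₁ = 73 °C = 346.1 K.
T₂ = 346.1 × (58.3/5.55)^(0.0826) = 420.3 K.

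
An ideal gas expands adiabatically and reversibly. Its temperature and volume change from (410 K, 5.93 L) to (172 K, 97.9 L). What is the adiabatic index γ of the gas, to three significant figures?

γ ≈ 1.31

TV^(γ−1) = const ⇒ γ − 1 = ln(T₂/T₁) / ln(V₁/V₂).
γ = 1 + ln(172/410) / ln(5.93/97.9) = 1.31.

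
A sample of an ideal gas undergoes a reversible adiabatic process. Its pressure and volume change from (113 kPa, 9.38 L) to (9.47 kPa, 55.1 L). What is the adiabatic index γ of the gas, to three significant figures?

γ ≈ 1.40

PV^γ = const ⇒ γ = ln(P₂/P₁) / ln(V₁/V₂).
γ = ln(9.47/113) / ln(9.38/55.1) = 1.4.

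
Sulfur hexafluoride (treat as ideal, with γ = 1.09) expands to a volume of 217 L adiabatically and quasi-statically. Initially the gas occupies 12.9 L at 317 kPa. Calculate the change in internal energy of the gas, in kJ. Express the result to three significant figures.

ΔU ≈ -10.2 kJ

P₂ = P₁(V₁/V₂)^γ = 317×(12.9/217)^(1.09) = 14.62 kPa.
For a reversible adiabat, W_by_gas = (P₁V₁ − P₂V₂)/(γ−1).
W_by = (317000×0.0129 − 14620×0.217) / (0.09) = 10190 J.
Q = 0 ⇒ ΔU = −W_by = -10190 J.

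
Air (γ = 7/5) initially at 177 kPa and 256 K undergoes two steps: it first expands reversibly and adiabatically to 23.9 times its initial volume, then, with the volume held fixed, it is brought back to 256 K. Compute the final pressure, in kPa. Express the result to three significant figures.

Adiabatic step (PV^γ = const): P₂ = 177×(1/23.9)^(7/5) = 2.081 kPa; T₂ = 256×(1/23.9)^(2/5) = 71.93 K.
Isochoric: P₃ = P₂(T₃/T₂) = 2.081 × (256/71.93) = 7.406 kPa.

P₃ ≈ 7.41 kPa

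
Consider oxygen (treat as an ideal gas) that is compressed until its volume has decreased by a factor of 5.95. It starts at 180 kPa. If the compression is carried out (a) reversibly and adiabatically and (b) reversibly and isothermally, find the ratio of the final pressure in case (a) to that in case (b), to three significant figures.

P_adiabatic / P_isothermal ≈ 2.04

For a diatomic ideal gas γ = 7/5.
Isothermal: P_b = P₁(V₁/V₂) = 180×5.95.
Adiabatic: P_a = P₁(V₁/V₂)^γ = 180×5.95^(7/5).
P_a/P_b = (V₁/V₂)^(γ−1) = 5.95^(2/5) = 2.041.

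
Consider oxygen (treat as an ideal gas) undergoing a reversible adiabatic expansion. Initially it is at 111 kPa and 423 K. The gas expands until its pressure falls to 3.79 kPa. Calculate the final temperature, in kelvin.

Adiabatic: T₂/T₁ = (P₂/P₁)^((γ−1)/γ).
For a diatomic ideal gas γ = 7/5, so (γ−1)/γ = 2/7.
T₂ = 423 × (3.79/111)^(2/7) = 161.2 K.

T₂ ≈ 161 K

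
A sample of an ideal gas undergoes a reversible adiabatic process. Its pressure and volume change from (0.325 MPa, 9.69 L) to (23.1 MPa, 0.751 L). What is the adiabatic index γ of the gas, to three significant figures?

γ ≈ 1.67

PV^γ = const ⇒ γ = ln(P₂/P₁) / ln(V₁/V₂).
γ = ln(23.1/0.325) / ln(9.69/0.751) = 1.667.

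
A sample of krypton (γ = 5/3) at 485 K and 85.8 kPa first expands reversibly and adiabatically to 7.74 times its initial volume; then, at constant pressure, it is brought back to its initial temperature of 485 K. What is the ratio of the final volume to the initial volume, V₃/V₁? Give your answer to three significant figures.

V₃/V₁ ≈ 30.3

Adiabatic step: V₂/V₁ = 7.74; T₂ = T₁·(1/7.74)^(2/3) = 124 K.
Isobaric step: V₃/V₂ = T₃/T₂ = 485/124.
V₃/V₁ = (V₂/V₁)(V₃/V₂) = 7.74 × (485/124) = 30.29.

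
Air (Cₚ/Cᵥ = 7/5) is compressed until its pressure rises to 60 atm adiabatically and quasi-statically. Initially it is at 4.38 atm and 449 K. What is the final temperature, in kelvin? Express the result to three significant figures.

T₂ ≈ 948 K

Adiabatic: T₂/T₁ = (P₂/P₁)^((γ−1)/γ).
T₂ = 449 × (60/4.38)^(2/7) = 948.4 K.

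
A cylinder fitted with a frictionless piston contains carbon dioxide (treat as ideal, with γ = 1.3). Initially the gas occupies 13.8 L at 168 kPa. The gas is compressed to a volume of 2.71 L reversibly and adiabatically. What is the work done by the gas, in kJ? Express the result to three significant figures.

W ≈ -4.87 kJ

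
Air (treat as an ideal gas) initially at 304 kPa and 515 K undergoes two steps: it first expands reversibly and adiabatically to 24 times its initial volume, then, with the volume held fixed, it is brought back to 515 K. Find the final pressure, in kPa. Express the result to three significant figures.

P₃ ≈ 12.7 kPa

For a diatomic ideal gas γ = 7/5.
Adiabatic step (PV^γ = const): P₂ = 304×(1/24)^(7/5) = 3.553 kPa; T₂ = 515×(1/24)^(2/5) = 144.5 K.
Isochoric: P₃ = P₂(T₃/T₂) = 3.553 × (515/144.5) = 12.67 kPa.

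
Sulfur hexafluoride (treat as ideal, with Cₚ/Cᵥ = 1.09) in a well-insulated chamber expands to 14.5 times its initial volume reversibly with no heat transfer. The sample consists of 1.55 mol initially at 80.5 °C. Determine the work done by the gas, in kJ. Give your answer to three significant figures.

W ≈ 10.8 kJ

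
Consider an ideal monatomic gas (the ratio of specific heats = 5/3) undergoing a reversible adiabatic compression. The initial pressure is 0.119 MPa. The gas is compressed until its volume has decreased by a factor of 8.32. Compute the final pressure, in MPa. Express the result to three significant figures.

P₂ ≈ 4.07 MPa

Adiabatic: P₁V₁^γ = P₂V₂^γ ⇒ P₂ = P₁ (V₁/V₂)^γ.
P₂ = 0.119 × 8.32^(5/3) = 4.065 MPa.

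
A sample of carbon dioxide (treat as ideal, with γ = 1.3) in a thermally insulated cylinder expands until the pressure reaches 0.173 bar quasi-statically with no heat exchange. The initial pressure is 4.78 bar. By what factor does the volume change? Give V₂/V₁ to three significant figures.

From PV^γ = const, V₂/V₁ = (P₁/P₂)^(1/γ).
V₂/V₁ = (4.78/0.173)^(0.769) = 12.85.

V₂/V₁ ≈ 12.8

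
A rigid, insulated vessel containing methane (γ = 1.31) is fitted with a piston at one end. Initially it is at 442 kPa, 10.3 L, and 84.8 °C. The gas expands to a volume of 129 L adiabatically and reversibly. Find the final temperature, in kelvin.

T₂ ≈ 164 K

For a reversible adiabat TV^(γ−1) is constant, so T₂ = T₁ (V₁/V₂)^(γ−1).
T₁ = 84.8 °C = 357.9 K.
T₂ = 357.9 × (10.3/129)^(0.31) = 163.5 K.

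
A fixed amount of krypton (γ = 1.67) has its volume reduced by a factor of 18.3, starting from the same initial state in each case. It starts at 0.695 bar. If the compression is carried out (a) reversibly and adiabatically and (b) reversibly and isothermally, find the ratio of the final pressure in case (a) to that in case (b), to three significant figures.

P_adiabatic / P_isothermal ≈ 7.01

Isothermal: P_b = P₁(V₁/V₂) = 0.695×18.3.
Adiabatic: P_a = P₁(V₁/V₂)^γ = 0.695×18.3^(1.67).
P_a/P_b = (V₁/V₂)^(γ−1) = 18.3^(0.67) = 7.012.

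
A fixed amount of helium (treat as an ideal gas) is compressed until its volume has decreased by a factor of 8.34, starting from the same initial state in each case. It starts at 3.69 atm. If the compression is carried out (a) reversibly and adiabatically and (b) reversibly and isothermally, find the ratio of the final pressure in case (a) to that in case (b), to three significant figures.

For a monatomic ideal gas γ = 5/3.
Isothermal: P_b = P₁(V₁/V₂) = 3.69×8.34.
Adiabatic: P_a = P₁(V₁/V₂)^γ = 3.69×8.34^(5/3).
P_a/P_b = (V₁/V₂)^(γ−1) = 8.34^(2/3) = 4.113.

P_adiabatic / P_isothermal ≈ 4.11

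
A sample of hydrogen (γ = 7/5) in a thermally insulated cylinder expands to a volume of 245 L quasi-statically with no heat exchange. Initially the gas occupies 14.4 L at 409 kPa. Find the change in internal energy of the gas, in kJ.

P₂ = P₁(V₁/V₂)^γ = 409×(14.4/245)^(7/5) = 7.737 kPa.
For a reversible adiabat, W_by_gas = (P₁V₁ − P₂V₂)/(γ−1).
W_by = (409000×0.0144 − 7737×0.245) / (2/5) = 9985 J.
Q = 0 ⇒ ΔU = −W_by = -9985 J.

ΔU ≈ -9.98 kJ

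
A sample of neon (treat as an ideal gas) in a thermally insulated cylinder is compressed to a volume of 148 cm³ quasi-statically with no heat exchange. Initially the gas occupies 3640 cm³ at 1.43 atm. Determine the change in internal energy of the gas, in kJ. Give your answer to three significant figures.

ΔU ≈ 5.90 kJ

γ = 5/3 for a monatomic ideal gas.
P₂ = P₁(V₁/V₂)^γ = 1.43×(3640/148)^(5/3) = 297.4 atm.
For a reversible adiabat, W_by_gas = (P₁V₁ − P₂V₂)/(γ−1).
W_by = (144900×0.00364 − 3.014×10^7×0.000148) / (2/3) = -5900 J.
Q = 0 ⇒ ΔU = −W_by = 5900 J.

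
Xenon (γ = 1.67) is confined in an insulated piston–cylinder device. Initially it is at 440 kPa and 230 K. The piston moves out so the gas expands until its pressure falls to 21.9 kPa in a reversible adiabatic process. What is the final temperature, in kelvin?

Along an adiabat T P^((1−γ)/γ) is constant, so T₂ = T₁ (P₂/P₁)^((γ−1)/γ).
T₂ = 230 × (21.9/440)^(0.401) = 69.02 K.

T₂ ≈ 69.0 K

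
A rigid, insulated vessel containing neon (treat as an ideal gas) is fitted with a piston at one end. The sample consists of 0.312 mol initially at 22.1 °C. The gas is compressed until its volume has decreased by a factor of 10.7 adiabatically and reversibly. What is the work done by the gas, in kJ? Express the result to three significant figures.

W ≈ -4.43 kJ

For a reversible adiabat TV^(γ−1) is constant, so T₂ = T₁ (V₁/V₂)^(γ−1).
γ = 5/3 for a monatomic ideal gas, so γ−1 = 2/3.
T₁ = 22.1 °C = 295.2 K.
T₂ = 295.2 × 10.7^(2/3) = 1434 K.
Q = 0, so ΔU = W_on_gas = nCᵥΔT with Cᵥ = R/(γ−1) = 12.47 J/(mol·K).
ΔU = 0.312 × 12.47 × (1434 − 295.2) = 4429 J.
Work done by the gas = −ΔU = -4429 J.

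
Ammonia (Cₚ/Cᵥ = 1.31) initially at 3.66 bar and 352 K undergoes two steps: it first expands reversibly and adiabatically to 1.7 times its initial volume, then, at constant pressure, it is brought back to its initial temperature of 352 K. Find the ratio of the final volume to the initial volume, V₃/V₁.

Adiabatic step: V₂/V₁ = 1.7; T₂ = T₁·(1/1.7)^(0.31) = 298.6 K.
Isobaric step: V₃/V₂ = T₃/T₂ = 352/298.6.
V₃/V₁ = (V₂/V₁)(V₃/V₂) = 1.7 × (352/298.6) = 2.004.

V₃/V₁ ≈ 2.00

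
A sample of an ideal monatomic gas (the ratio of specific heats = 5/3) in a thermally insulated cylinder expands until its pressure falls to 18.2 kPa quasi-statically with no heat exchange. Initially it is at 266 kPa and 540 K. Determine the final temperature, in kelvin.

T₂ ≈ 185 K

Along an adiabat T P^((1−γ)/γ) is constant, so T₂ = T₁ (P₂/P₁)^((γ−1)/γ).
T₂ = 540 × (18.2/266)^(2/5) = 184.7 K.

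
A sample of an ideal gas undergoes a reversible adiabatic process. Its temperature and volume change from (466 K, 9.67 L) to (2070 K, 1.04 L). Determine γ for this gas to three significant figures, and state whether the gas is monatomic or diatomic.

γ ≈ 1.67; monatomic

TV^(γ−1) = const ⇒ γ − 1 = ln(T₂/T₁) / ln(V₁/V₂).
γ = 1 + ln(2070/466) / ln(9.67/1.04) = 1.669.
γ ≈ 1.67 is close to 5/3, so the gas is monatomic.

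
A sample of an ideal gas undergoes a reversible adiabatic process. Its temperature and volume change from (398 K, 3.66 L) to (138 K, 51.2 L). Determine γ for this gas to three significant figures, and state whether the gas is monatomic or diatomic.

γ ≈ 1.40; diatomic

TV^(γ−1) = const ⇒ γ − 1 = ln(T₂/T₁) / ln(V₁/V₂).
γ = 1 + ln(138/398) / ln(3.66/51.2) = 1.401.
γ ≈ 1.40 is close to 7/5, so the gas is diatomic.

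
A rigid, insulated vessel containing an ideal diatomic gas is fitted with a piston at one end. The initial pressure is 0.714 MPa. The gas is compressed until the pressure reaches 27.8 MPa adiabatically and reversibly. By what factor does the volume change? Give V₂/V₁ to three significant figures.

V₂/V₁ ≈ 0.0731

From PV^γ = const, V₂/V₁ = (P₁/P₂)^(1/γ).
For a diatomic ideal gas γ = 7/5.
V₂/V₁ = (0.714/27.8)^(5/7) = 0.07312.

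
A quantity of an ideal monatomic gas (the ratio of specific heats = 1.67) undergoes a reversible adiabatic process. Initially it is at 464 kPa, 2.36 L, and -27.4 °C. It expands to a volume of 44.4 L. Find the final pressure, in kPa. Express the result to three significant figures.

P₂ ≈ 3.45 kPa

Adiabatic: P₁V₁^γ = P₂V₂^γ ⇒ P₂ = P₁ (V₁/V₂)^γ.
P₂ = 464 × (2.36/44.4)^(1.67) = 3.453 kPa.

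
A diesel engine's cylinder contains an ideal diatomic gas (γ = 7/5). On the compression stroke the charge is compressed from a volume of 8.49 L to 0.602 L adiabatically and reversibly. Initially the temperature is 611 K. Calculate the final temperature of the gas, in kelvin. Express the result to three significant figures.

T₂ ≈ 1760 K

Adiabatic: T₁V₁^(γ−1) = T₂V₂^(γ−1) ⇒ T₂ = T₁ (V₁/V₂)^(γ−1).
T₂ = 611 × (8.49/0.602)^(2/5) = 1761 K.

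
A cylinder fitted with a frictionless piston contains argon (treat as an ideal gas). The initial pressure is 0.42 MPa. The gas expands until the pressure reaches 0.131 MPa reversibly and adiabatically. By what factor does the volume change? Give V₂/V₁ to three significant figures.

From PV^γ = const, V₂/V₁ = (P₁/P₂)^(1/γ).
For a monatomic ideal gas γ = 5/3.
V₂/V₁ = (0.42/0.131)^(3/5) = 2.012.

V₂/V₁ ≈ 2.01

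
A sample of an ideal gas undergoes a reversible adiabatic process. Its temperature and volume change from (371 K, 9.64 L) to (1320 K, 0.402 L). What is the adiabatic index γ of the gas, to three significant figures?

TV^(γ−1) = const ⇒ γ − 1 = ln(T₂/T₁) / ln(V₁/V₂).
γ = 1 + ln(1320/371) / ln(9.64/0.402) = 1.399.

γ ≈ 1.40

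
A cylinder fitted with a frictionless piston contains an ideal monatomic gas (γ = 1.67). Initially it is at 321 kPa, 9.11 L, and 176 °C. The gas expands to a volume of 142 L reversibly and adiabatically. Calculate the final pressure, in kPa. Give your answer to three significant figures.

P₂ ≈ 3.27 kPa

Since PV^γ is constant along a reversible adiabat, P₂ = P₁ (V₁/V₂)^γ.
P₂ = 321 × (9.11/142)^(1.67) = 3.27 kPa.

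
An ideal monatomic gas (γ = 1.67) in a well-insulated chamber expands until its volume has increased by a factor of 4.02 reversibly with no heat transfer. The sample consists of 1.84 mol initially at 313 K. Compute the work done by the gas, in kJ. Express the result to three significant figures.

For a reversible adiabat TV^(γ−1) is constant, so T₂ = T₁ (V₁/V₂)^(γ−1).
T₂ = 313 × (1/4.02)^(0.67) = 123.2 K.
Q = 0, so ΔU = W_on_gas = nCᵥΔT with Cᵥ = R/(γ−1) = 12.41 J/(mol·K).
ΔU = 1.84 × 12.41 × (123.2 − 313) = -4333 J.
Work done by the gas = −ΔU = 4333 J.

W ≈ 4.33 kJ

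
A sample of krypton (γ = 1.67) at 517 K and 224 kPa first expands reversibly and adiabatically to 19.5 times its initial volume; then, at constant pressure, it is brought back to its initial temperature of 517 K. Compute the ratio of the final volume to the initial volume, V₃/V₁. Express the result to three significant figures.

Adiabatic step: V₂/V₁ = 19.5; T₂ = T₁·(1/19.5)^(0.67) = 70.66 K.
Isobaric step: V₃/V₂ = T₃/T₂ = 517/70.66.
V₃/V₁ = (V₂/V₁)(V₃/V₂) = 19.5 × (517/70.66) = 142.7.

V₃/V₁ ≈ 143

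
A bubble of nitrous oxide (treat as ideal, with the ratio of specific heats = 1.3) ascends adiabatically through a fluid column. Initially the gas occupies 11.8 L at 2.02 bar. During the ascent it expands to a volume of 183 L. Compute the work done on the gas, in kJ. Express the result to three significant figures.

P₂ = P₁(V₁/V₂)^γ = 2.02×(11.8/183)^(1.3) = 0.05723 bar.
For a reversible adiabat, W_by_gas = (P₁V₁ − P₂V₂)/(γ−1).
W_by = (202000×0.0118 − 5723×0.183) / (0.3) = 4454 J.
W_on_gas = −W_by = -4454 J.

W ≈ -4.45 kJ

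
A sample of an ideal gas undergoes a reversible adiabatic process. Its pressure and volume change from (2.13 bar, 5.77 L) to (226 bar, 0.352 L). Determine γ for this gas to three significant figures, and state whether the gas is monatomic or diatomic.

PV^γ = const ⇒ γ = ln(P₂/P₁) / ln(V₁/V₂).
γ = ln(226/2.13) / ln(5.77/0.352) = 1.668.
γ ≈ 1.67 is close to 5/3, so the gas is monatomic.

γ ≈ 1.67; monatomic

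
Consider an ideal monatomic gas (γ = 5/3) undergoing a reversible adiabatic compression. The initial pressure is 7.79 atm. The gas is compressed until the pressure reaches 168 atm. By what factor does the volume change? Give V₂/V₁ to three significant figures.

From PV^γ = const, V₂/V₁ = (P₁/P₂)^(1/γ).
V₂/V₁ = (7.79/168)^(3/5) = 0.1584.

V₂/V₁ ≈ 0.158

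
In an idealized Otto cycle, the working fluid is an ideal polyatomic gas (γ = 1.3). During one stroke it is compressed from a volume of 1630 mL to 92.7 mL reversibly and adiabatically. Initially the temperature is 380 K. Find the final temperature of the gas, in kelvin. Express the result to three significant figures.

T₂ ≈ 898 K

For a reversible adiabat TV^(γ−1) is constant, so T₂ = T₁ (V₁/V₂)^(γ−1).
T₂ = 380 × (1630/92.7)^(0.3) = 898.1 K.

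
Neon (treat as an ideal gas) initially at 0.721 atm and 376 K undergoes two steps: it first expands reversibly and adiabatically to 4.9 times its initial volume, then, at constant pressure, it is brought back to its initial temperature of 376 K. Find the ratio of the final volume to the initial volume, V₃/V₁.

V₃/V₁ ≈ 14.1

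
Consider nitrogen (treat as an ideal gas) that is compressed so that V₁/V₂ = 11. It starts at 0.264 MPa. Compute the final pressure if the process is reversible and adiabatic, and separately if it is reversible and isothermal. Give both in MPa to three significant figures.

For a diatomic ideal gas γ = 7/5.
Isothermal: P₂ = P₁(V₁/V₂) = 0.264×11 = 2.904 MPa.
Adiabatic: P₂ = P₁(V₁/V₂)^γ = 0.264×11^(7/5) = 7.578 MPa.

adiabatic: 7.58 MPa; isothermal: 2.90 MPa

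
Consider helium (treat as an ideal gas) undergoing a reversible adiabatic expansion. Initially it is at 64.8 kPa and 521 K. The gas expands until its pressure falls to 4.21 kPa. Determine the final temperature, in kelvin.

Along an adiabat T P^((1−γ)/γ) is constant, so T₂ = T₁ (P₂/P₁)^((γ−1)/γ).
For a monatomic ideal gas γ = 5/3, so (γ−1)/γ = 2/5.
T₂ = 521 × (4.21/64.8)^(2/5) = 174.6 K.

T₂ ≈ 175 K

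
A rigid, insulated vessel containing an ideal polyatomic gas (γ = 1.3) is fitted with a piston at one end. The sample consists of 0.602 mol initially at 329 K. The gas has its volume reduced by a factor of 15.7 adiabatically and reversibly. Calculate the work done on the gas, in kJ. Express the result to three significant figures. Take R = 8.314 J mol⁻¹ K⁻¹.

W ≈ 7.05 kJ

For a reversible adiabat TV^(γ−1) is constant, so T₂ = T₁ (V₁/V₂)^(γ−1).
T₂ = 329 × 15.7^(0.3) = 751.6 K.
Q = 0, so ΔU = W_on_gas = nCᵥΔT with Cᵥ = R/(γ−1) = 27.71 J/(mol·K).
ΔU = 0.602 × 27.71 × (751.6 − 329) = 7050 J.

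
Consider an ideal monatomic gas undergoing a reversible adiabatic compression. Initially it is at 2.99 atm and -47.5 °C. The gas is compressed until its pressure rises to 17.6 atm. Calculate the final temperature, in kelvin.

Adiabatic: T₂/T₁ = (P₂/P₁)^((γ−1)/γ).
For a monatomic ideal gas γ = 5/3, so (γ−1)/γ = 2/5.
T₁ = -47.5 °C = 225.6 K.
T₂ = 225.6 × (17.6/2.99)^(2/5) = 458.5 K.

T₂ ≈ 459 K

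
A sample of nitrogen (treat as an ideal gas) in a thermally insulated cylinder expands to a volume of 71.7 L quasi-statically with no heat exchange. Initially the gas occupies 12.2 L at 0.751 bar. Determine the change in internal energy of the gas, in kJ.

γ = 7/5 for a diatomic ideal gas.
P₂ = P₁(V₁/V₂)^γ = 0.751×(12.2/71.7)^(7/5) = 0.06292 bar.
For a reversible adiabat, W_by_gas = (P₁V₁ − P₂V₂)/(γ−1).
W_by = (75100×0.0122 − 6292×0.0717) / (2/5) = 1163 J.
Q = 0 ⇒ ΔU = −W_by = -1163 J.

ΔU ≈ -1.16 kJ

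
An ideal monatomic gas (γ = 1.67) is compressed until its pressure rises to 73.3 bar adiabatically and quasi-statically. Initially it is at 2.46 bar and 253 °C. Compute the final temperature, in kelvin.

T₂ ≈ 2050 K

Along an adiabat T P^((1−γ)/γ) is constant, so T₂ = T₁ (P₂/P₁)^((γ−1)/γ).
T₁ = 253 °C = 526.1 K.
T₂ = 526.1 × (73.3/2.46)^(0.401) = 2054 K.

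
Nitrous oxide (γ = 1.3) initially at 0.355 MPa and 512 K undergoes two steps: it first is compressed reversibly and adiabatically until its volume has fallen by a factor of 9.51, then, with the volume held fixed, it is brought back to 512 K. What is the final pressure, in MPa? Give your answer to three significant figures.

Adiabatic step (PV^γ = const): P₂ = 0.355×9.51^(1.3) = 6.635 MPa; T₂ = 512×9.51^(0.3) = 1006 K.
Isochoric: P₃ = P₂(T₃/T₂) = 6.635 × (512/1006) = 3.376 MPa.

P₃ ≈ 3.38 MPa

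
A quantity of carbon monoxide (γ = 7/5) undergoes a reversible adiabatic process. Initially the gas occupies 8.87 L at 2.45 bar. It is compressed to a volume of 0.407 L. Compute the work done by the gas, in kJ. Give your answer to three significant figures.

P₂ = P₁(V₁/V₂)^γ = 2.45×(8.87/0.407)^(7/5) = 183.2 bar.
For a reversible adiabat, W_by_gas = (P₁V₁ − P₂V₂)/(γ−1).
W_by = (245000×0.00887 − 1.832×10^7×0.000407) / (2/5) = -13200 J.

W ≈ -13.2 kJ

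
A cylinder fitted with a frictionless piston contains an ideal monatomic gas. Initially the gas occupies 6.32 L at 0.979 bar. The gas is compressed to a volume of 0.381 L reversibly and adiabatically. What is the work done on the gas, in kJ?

W ≈ 5.11 kJ

γ = 5/3 for a monatomic ideal gas.
P₂ = P₁(V₁/V₂)^γ = 0.979×(6.32/0.381)^(5/3) = 105.6 bar.
For a reversible adiabat, W_by_gas = (P₁V₁ − P₂V₂)/(γ−1).
W_by = (97900×0.00632 − 1.056×10^7×0.000381) / (2/3) = -5108 J.
W_on_gas = −W_by = 5108 J.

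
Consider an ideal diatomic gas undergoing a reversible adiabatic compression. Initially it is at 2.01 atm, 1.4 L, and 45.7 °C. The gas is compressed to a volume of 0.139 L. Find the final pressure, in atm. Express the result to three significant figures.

Adiabatic: P₁V₁^γ = P₂V₂^γ ⇒ P₂ = P₁ (V₁/V₂)^γ.
γ = 7/5 for a diatomic ideal gas.
P₂ = 2.01 × (1.4/0.139)^(7/5) = 51 atm.

P₂ ≈ 51.0 atm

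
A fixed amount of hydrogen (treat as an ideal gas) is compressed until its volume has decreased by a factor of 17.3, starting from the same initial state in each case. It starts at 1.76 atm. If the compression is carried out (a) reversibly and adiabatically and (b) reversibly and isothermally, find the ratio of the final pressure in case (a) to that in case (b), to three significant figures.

P_adiabatic / P_isothermal ≈ 3.13

For a diatomic ideal gas γ = 7/5.
Isothermal: P_b = P₁(V₁/V₂) = 1.76×17.3.
Adiabatic: P_a = P₁(V₁/V₂)^γ = 1.76×17.3^(7/5).
P_a/P_b = (V₁/V₂)^(γ−1) = 17.3^(2/5) = 3.128.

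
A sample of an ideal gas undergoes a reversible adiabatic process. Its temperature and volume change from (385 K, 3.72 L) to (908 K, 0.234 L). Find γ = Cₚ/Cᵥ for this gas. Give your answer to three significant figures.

TV^(γ−1) = const ⇒ γ − 1 = ln(T₂/T₁) / ln(V₁/V₂).
γ = 1 + ln(908/385) / ln(3.72/0.234) = 1.31.

γ ≈ 1.31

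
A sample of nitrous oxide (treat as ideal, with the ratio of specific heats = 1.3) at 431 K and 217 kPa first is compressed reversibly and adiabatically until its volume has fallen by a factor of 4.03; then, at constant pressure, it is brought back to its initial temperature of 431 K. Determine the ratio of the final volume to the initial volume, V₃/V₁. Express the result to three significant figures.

V₃/V₁ ≈ 0.163

Adiabatic step: V₂/V₁ = 0.2481; T₂ = T₁·4.03^(0.3) = 654.7 K.
Isobaric step: V₃/V₂ = T₃/T₂ = 431/654.7.
V₃/V₁ = (V₂/V₁)(V₃/V₂) = 0.2481 × (431/654.7) = 0.1633.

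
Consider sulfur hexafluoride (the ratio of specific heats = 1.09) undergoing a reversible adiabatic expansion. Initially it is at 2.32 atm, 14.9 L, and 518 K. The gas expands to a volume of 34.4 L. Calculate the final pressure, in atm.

P₂ ≈ 0.932 atm

Adiabatic: P₁V₁^γ = P₂V₂^γ ⇒ P₂ = P₁ (V₁/V₂)^γ.
P₂ = 2.32 × (14.9/34.4)^(1.09) = 0.932 atm.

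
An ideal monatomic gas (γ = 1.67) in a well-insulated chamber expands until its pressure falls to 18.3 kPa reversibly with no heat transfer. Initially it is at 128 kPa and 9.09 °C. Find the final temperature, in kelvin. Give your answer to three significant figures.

Adiabatic: T₂/T₁ = (P₂/P₁)^((γ−1)/γ).
T₁ = 9.09 °C = 282.2 K.
T₂ = 282.2 × (18.3/128)^(0.401) = 129.3 K.

T₂ ≈ 129 K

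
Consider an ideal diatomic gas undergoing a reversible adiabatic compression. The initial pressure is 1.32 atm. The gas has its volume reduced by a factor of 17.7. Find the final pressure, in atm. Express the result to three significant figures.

P₂ ≈ 73.7 atm

Adiabatic: P₁V₁^γ = P₂V₂^γ ⇒ P₂ = P₁ (V₁/V₂)^γ.
For a diatomic ideal gas γ = 7/5.
P₂ = 1.32 × 17.7^(7/5) = 73.75 atm.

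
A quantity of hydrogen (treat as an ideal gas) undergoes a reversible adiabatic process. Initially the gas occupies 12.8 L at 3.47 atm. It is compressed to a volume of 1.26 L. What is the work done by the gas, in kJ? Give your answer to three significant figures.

W ≈ -17.2 kJ

γ = 7/5 for a diatomic ideal gas.
P₂ = P₁(V₁/V₂)^γ = 3.47×(12.8/1.26)^(7/5) = 89.11 atm.
For a reversible adiabat, W_by_gas = (P₁V₁ − P₂V₂)/(γ−1).
W_by = (351600×0.0128 − 9.029×10^6×0.00126) / (2/5) = -17190 J.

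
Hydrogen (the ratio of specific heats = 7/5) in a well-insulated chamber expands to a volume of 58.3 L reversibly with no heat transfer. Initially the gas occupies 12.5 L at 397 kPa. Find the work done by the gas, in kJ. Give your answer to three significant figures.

W ≈ 5.71 kJ

P₂ = P₁(V₁/V₂)^γ = 397×(12.5/58.3)^(7/5) = 45.98 kPa.
For a reversible adiabat, W_by_gas = (P₁V₁ − P₂V₂)/(γ−1).
W_by = (397000×0.0125 − 45980×0.0583) / (2/5) = 5705 J.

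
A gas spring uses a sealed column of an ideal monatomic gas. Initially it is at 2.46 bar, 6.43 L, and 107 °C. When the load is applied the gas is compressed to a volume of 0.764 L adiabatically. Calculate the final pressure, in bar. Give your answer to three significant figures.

Since PV^γ is constant along a reversible adiabat, P₂ = P₁ (V₁/V₂)^γ.
γ = 5/3 for a monatomic ideal gas.
P₂ = 2.46 × (6.43/0.764)^(5/3) = 85.66 bar.

P₂ ≈ 85.7 bar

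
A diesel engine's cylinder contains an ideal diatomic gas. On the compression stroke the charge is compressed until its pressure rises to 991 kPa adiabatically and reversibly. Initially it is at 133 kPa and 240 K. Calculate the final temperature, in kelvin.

T₂ ≈ 426 K

Along an adiabat T P^((1−γ)/γ) is constant, so T₂ = T₁ (P₂/P₁)^((γ−1)/γ).
For a diatomic ideal gas γ = 7/5, so (γ−1)/γ = 2/7.
T₂ = 240 × (991/133)^(2/7) = 426 K.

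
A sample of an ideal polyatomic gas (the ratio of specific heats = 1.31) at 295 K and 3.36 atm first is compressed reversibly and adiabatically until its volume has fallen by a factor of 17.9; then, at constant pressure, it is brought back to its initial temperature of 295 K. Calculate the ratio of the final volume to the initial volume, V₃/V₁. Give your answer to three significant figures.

V₃/V₁ ≈ 0.0228

Adiabatic step: V₂/V₁ = 0.05587; T₂ = T₁·17.9^(0.31) = 721.5 K.
Isobaric step: V₃/V₂ = T₃/T₂ = 295/721.5.
V₃/V₁ = (V₂/V₁)(V₃/V₂) = 0.05587 × (295/721.5) = 0.02284.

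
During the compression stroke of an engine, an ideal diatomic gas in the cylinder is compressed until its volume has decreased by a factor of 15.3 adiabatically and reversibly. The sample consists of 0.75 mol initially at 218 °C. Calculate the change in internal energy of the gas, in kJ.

ΔU ≈ 15.1 kJ

For a reversible adiabat TV^(γ−1) is constant, so T₂ = T₁ (V₁/V₂)^(γ−1).
γ = 7/5 for a diatomic ideal gas, so γ−1 = 2/5.
T₁ = 218 °C = 491.1 K.
T₂ = 491.1 × 15.3^(2/5) = 1462 K.
Q = 0, so ΔU = W_on_gas = nCᵥΔT with Cᵥ = R/(γ−1) = 20.79 J/(mol·K).
ΔU = 0.75 × 20.79 × (1462 − 491.1) = 15140 J.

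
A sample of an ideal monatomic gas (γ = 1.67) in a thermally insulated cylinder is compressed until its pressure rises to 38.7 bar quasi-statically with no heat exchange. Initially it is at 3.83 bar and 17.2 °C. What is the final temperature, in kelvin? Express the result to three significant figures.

T₂ ≈ 734 K

Adiabatic: T₂/T₁ = (P₂/P₁)^((γ−1)/γ).
T₁ = 17.2 °C = 290.3 K.
T₂ = 290.3 × (38.7/3.83)^(0.401) = 734.4 K.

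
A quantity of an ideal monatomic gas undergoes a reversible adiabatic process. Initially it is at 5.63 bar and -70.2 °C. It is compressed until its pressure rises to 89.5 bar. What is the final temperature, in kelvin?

T₂ ≈ 614 K

Along an adiabat T P^((1−γ)/γ) is constant, so T₂ = T₁ (P₂/P₁)^((γ−1)/γ).
For a monatomic ideal gas γ = 5/3, so (γ−1)/γ = 2/5.
T₁ = -70.2 °C = 202.9 K.
T₂ = 202.9 × (89.5/5.63)^(2/5) = 613.6 K.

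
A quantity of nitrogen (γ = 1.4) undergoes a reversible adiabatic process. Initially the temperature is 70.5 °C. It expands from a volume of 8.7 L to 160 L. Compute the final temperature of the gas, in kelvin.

T₂ ≈ 107 K

Adiabatic: T₁V₁^(γ−1) = T₂V₂^(γ−1) ⇒ T₂ = T₁ (V₁/V₂)^(γ−1).
T₁ = 70.5 °C = 343.6 K.
T₂ = 343.6 × (8.7/160)^(0.4) = 107.2 K.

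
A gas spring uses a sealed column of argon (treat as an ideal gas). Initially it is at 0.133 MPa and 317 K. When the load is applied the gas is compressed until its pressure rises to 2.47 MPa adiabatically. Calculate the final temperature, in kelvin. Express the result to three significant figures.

T₂ ≈ 1020 K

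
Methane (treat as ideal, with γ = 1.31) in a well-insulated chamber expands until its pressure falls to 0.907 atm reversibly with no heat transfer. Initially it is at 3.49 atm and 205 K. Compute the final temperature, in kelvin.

Adiabatic: T₂/T₁ = (P₂/P₁)^((γ−1)/γ).
T₂ = 205 × (0.907/3.49)^(0.237) = 149 K.

T₂ ≈ 149 K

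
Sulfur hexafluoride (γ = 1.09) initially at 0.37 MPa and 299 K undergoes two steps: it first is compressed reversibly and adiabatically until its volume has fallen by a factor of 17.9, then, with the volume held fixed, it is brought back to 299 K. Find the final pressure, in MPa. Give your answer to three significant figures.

P₃ ≈ 6.62 MPa

Adiabatic step (PV^γ = const): P₂ = 0.37×17.9^(1.09) = 8.586 MPa; T₂ = 299×17.9^(0.09) = 387.6 K.
Isochoric: P₃ = P₂(T₃/T₂) = 8.586 × (299/387.6) = 6.623 MPa.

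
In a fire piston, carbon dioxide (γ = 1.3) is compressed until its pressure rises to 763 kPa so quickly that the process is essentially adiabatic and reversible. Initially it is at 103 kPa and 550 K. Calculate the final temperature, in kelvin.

T₂ ≈ 873 K

Adiabatic: T₂/T₁ = (P₂/P₁)^((γ−1)/γ).
T₂ = 550 × (763/103)^(0.231) = 873.1 K.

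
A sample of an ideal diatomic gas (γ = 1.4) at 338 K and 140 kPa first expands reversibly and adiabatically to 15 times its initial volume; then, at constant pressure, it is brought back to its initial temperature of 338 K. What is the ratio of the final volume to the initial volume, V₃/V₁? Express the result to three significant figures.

V₃/V₁ ≈ 44.3

Adiabatic step: V₂/V₁ = 15; T₂ = T₁·(1/15)^(0.4) = 114.4 K.
Isobaric step: V₃/V₂ = T₃/T₂ = 338/114.4.
V₃/V₁ = (V₂/V₁)(V₃/V₂) = 15 × (338/114.4) = 44.31.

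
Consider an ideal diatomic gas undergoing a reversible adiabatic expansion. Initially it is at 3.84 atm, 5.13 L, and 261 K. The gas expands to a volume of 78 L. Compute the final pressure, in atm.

Since PV^γ is constant along a reversible adiabat, P₂ = P₁ (V₁/V₂)^γ.
γ = 7/5 for a diatomic ideal gas.
P₂ = 3.84 × (5.13/78)^(7/5) = 0.08503 atm.

P₂ ≈ 0.0850 atm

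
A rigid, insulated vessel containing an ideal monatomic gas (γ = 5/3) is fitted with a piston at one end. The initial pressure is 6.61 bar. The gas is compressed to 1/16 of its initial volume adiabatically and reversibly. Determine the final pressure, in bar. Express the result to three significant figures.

Since PV^γ is constant along a reversible adiabat, P₂ = P₁ (V₁/V₂)^γ.
P₂ = 6.61 × 16^(5/3) = 671.5 bar.

P₂ ≈ 672 bar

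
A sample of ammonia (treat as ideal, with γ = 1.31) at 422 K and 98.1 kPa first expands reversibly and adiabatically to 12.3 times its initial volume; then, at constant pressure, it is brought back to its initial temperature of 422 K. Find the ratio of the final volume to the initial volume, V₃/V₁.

Adiabatic step: V₂/V₁ = 12.3; T₂ = T₁·(1/12.3)^(0.31) = 193.8 K.
Isobaric step: V₃/V₂ = T₃/T₂ = 422/193.8.
V₃/V₁ = (V₂/V₁)(V₃/V₂) = 12.3 × (422/193.8) = 26.78.

V₃/V₁ ≈ 26.8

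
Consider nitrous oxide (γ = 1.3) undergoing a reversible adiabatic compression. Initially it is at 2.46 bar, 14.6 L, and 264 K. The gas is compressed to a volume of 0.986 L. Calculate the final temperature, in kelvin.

T₂ ≈ 593 K

Adiabatic: T₁V₁^(γ−1) = T₂V₂^(γ−1) ⇒ T₂ = T₁ (V₁/V₂)^(γ−1).
T₂ = 264 × (14.6/0.986)^(0.3) = 592.6 K.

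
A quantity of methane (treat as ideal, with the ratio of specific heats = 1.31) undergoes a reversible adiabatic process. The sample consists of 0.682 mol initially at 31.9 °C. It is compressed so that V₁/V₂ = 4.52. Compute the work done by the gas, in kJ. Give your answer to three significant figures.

Adiabatic: T₁V₁^(γ−1) = T₂V₂^(γ−1) ⇒ T₂ = T₁ (V₁/V₂)^(γ−1).
T₁ = 31.9 °C = 305 K.
T₂ = 305 × 4.52^(0.31) = 486.9 K.
Q = 0, so ΔU = W_on_gas = nCᵥΔT with Cᵥ = R/(γ−1) = 26.82 J/(mol·K).
ΔU = 0.682 × 26.82 × (486.9 − 305) = 3327 J.
Work done by the gas = −ΔU = -3327 J.

W ≈ -3.33 kJ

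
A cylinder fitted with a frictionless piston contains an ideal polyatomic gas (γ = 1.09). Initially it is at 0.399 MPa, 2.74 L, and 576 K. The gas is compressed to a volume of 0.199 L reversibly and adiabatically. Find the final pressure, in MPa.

Adiabatic: P₁V₁^γ = P₂V₂^γ ⇒ P₂ = P₁ (V₁/V₂)^γ.
P₂ = 0.399 × (2.74/0.199)^(1.09) = 6.956 MPa.

P₂ ≈ 6.96 MPa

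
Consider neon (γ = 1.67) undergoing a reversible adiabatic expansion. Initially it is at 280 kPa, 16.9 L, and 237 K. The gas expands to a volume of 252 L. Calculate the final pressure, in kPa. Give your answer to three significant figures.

Adiabatic: P₁V₁^γ = P₂V₂^γ ⇒ P₂ = P₁ (V₁/V₂)^γ.
P₂ = 280 × (16.9/252)^(1.67) = 3.072 kPa.

P₂ ≈ 3.07 kPa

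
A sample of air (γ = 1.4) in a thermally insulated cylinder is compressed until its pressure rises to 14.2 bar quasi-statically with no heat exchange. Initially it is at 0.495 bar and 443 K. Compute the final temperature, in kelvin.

T₂ ≈ 1160 K

Adiabatic: T₂/T₁ = (P₂/P₁)^((γ−1)/γ).
T₂ = 443 × (14.2/0.495)^(0.286) = 1156 K.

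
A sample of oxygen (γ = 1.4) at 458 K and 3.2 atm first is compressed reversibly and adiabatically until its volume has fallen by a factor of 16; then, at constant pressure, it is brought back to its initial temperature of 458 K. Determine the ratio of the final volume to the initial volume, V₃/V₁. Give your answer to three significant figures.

V₃/V₁ ≈ 0.0206

Adiabatic step: V₂/V₁ = 0.0625; T₂ = T₁·16^(0.4) = 1388 K.
Isobaric step: V₃/V₂ = T₃/T₂ = 458/1388.
V₃/V₁ = (V₂/V₁)(V₃/V₂) = 0.0625 × (458/1388) = 0.02062.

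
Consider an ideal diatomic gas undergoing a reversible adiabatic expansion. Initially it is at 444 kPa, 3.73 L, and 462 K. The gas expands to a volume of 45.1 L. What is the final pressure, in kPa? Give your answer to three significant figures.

P₂ ≈ 13.5 kPa

Adiabatic: P₁V₁^γ = P₂V₂^γ ⇒ P₂ = P₁ (V₁/V₂)^γ.
γ = 7/5 for a diatomic ideal gas.
P₂ = 444 × (3.73/45.1)^(7/5) = 13.55 kPa.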